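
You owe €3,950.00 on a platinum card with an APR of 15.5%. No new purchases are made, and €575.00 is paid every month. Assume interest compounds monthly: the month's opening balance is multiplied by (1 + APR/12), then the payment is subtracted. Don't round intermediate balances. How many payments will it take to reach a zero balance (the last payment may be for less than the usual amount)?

8 months

Monthly rate r = 15.5%/12 = 1.29167% = 0.0129167.
Recurrence: B ← B·(1+r) − €575.00.
Month 1: interest €51.02; balance after payment €3,426.02.
Month 2: interest €44.25; balance after payment €2,895.27.
Closed form: n = −ln(1 − rB₀/P)/ln(1+r) = −ln(0.91127)/ln(1.01292) ≈ 7.240, so the balance reaches zero during payment 8.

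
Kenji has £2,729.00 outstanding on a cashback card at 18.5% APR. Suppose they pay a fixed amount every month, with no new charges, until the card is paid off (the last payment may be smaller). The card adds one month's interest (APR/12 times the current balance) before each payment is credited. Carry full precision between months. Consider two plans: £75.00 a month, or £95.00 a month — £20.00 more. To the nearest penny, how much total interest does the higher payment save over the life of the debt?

£403.10

Monthly rate r = 18.5%/12 = 1.54167% = 0.0154167.
At £75.00/mo: n = ⌈−ln(1 − rB₀/P)/ln(1+r)⌉ = 54 payments (last £60.48); total interest = total paid − £2,729.00 = £1,306.48.
At £95.00/mo: 39 payments (last £22.38); total interest £903.38.
Interest saved = £1,306.48 − £903.38 = £403.10.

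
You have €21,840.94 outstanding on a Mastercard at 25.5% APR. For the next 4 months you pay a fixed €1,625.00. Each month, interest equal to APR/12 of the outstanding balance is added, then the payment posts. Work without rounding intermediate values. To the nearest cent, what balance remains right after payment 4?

€17,047.30

Monthly rate r = 25.5%/12 = 2.125% = 0.02125.
Each month: B ← B·(1+r) − €1,625.00.
Month 1: interest €464.12; balance after payment €20,680.06.
Month 2: interest €439.45; balance after payment €19,494.51.
Month 3: interest €414.26; balance after payment €18,283.77.
Month 4: interest €388.53; balance after payment €17,047.30.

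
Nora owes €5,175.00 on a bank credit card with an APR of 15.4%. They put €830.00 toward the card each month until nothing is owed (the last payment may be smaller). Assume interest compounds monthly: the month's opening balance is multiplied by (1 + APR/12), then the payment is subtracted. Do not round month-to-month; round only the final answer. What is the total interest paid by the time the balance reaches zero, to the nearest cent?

€254.64

Monthly rate r = 15.4%/12 = 1.28333% = 0.0128333.
Payoff takes n = ⌈−ln(1 − rB₀/P)/ln(1+r)⌉ = ⌈6.540⌉ = 7 payments; the last is €449.64.
Total paid = 6·€830.00 + €449.64 = €5,429.64.
Total interest = total paid − principal = €5,429.64 − €5,175.00 = €254.64.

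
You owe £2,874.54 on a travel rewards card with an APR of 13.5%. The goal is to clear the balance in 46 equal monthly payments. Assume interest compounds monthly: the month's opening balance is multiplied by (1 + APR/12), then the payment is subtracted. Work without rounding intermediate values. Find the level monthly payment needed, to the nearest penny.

Monthly rate r = 13.5%/12 = 1.125% = 0.01125.
Level-payment amortization: P = B₀·r / (1 − (1+r)^(−n)) = 2874.54·0.01125 / (1 − 1.01125^(−46)).
Denominator 1 − (1+r)^(−46) = 0.40226676.
P = 32.3386 / 0.40226676 ≈ 80.39.

£80.39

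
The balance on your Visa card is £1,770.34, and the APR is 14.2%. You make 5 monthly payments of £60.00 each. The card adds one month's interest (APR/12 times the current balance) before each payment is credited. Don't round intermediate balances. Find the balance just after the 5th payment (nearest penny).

Monthly rate r = 14.2%/12 = 1.18333% = 0.0118333.
Each month: B ← B·(1+r) − £60.00.
Month 1: interest £20.95; balance after payment £1,731.29.
Month 2: interest £20.49; balance after payment £1,691.78.
Month 3: interest £20.02; balance after payment £1,651.80.
Month 4: interest £19.55; balance after payment £1,611.34.
Month 5: interest £19.07; balance after payment £1,570.41.

£1,570.41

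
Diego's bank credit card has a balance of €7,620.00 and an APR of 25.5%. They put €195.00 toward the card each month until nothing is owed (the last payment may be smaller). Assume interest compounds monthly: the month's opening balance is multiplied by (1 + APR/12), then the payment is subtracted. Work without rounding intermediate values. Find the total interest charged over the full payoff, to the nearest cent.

€8,833.96

Monthly rate r = 25.5%/12 = 2.125% = 0.02125.
Payoff takes n = ⌈−ln(1 − rB₀/P)/ln(1+r)⌉ = ⌈84.377⌉ = 85 payments; the last is €73.96.
Total paid = 84·€195.00 + €73.96 = €16,453.96.
Total interest = total paid − principal = €16,453.96 − €7,620.00 = €8,833.96.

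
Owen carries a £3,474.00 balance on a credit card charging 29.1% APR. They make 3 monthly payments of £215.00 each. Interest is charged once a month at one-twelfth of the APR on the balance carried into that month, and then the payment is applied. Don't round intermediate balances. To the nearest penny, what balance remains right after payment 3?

£3,072.14

Monthly rate r = 29.1%/12 = 2.425% = 0.02425.
Each month: B ← B·(1+r) − £215.00.
Month 1: interest £84.24; balance after payment £3,343.24.
Month 2: interest £81.07; balance after payment £3,209.32.
Month 3: interest £77.83; balance after payment £3,072.14.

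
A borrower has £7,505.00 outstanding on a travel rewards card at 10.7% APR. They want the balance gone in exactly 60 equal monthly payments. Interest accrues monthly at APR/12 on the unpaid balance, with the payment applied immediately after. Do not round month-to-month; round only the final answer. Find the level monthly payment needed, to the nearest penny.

£162.06

Monthly rate r = 10.7%/12 = 0.891667% = 0.00891667.
Level-payment amortization: P = B₀·r / (1 − (1+r)^(−n)) = 7505.00·0.00891667 / (1 − 1.00892^(−60)).
Denominator 1 − (1+r)^(−60) = 0.412940368.
P = 66.9196 / 0.412940368 ≈ 162.06.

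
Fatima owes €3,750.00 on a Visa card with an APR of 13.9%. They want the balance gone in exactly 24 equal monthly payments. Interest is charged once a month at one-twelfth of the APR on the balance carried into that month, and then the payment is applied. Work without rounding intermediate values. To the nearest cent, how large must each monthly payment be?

€179.87

Monthly rate r = 13.9%/12 = 1.15833% = 0.0115833.
Level-payment amortization: P = B₀·r / (1 − (1+r)^(−n)) = 3750.00·0.0115833 / (1 − 1.01158^(−24)).
Denominator 1 − (1+r)^(−24) = 0.241492235.
P = 43.4375 / 0.241492235 ≈ 179.87.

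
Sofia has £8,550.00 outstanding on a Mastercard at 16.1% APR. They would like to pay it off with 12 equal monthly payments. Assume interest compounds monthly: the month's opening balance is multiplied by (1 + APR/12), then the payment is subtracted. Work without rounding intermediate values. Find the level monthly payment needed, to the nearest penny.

£776.15

Monthly rate r = 16.1%/12 = 1.34167% = 0.0134167.
Level-payment amortization: P = B₀·r / (1 − (1+r)^(−n)) = 8550.00·0.0134167 / (1 − 1.01342^(−12)).
Denominator 1 − (1+r)^(−12) = 0.147796152.
P = 114.713 / 0.147796152 ≈ 776.15.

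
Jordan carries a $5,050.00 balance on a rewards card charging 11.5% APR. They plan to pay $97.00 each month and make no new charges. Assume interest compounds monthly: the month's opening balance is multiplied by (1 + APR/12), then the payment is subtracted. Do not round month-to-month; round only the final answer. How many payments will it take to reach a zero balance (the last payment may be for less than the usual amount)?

Monthly rate r = 11.5%/12 = 0.958333% = 0.00958333.
Recurrence: B ← B·(1+r) − $97.00.
Month 1: interest $48.40; balance after payment $5,001.40.
Month 2: interest $47.93; balance after payment $4,952.33.
Closed form: n = −ln(1 − rB₀/P)/ln(1+r) = −ln(0.50107)/ln(1.00958) ≈ 72.449, so the balance reaches zero during payment 73.

73 months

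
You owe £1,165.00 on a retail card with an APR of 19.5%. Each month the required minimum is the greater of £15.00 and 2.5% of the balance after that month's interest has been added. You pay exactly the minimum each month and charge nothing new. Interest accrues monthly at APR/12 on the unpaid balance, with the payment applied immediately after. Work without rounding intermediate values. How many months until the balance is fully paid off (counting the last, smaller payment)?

138 months

Monthly rate r = 19.5%/12 = 1.625% = 0.01625.
While 2.5% of the post-interest balance exceeds £15.00, each month B ← (B·(1+r))·(1 − 0.025), i.e. B shrinks by the factor (1+r)·0.975 = 0.99084.
This holds for months 1–74. Entering month 75 the balance is £589.81; 2.5% of the post-interest balance is now below £15.00, so the flat £15.00 minimum applies from here.
From month 75 a fixed £15.00 at rate r clears £589.81 in 64 more payments. Total: 74 + 64 = 138 months.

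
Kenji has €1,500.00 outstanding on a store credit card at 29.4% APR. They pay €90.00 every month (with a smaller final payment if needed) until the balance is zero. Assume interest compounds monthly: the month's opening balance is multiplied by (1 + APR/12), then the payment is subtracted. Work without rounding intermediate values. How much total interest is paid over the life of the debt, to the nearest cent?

€451.64

Monthly rate r = 29.4%/12 = 2.45% = 0.0245.
Payoff takes n = ⌈−ln(1 − rB₀/P)/ln(1+r)⌉ = ⌈21.682⌉ = 22 payments; the last is €61.64.
Total paid = 21·€90.00 + €61.64 = €1,951.64.
Total interest = total paid − principal = €1,951.64 − €1,500.00 = €451.64.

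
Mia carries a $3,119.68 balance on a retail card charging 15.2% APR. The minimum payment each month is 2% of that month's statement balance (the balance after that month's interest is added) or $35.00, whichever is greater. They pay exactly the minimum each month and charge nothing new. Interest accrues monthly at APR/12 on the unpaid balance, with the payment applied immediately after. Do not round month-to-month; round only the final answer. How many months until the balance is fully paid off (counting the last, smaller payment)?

156 months

Monthly rate r = 15.2%/12 = 1.26667% = 0.0126667.
While 2% of the post-interest balance exceeds $35.00, each month B ← (B·(1+r))·(1 − 0.02), i.e. B shrinks by the factor (1+r)·0.98 = 0.99241.
This holds for months 1–78. Entering month 79 the balance is $1,722.39; 2% of the post-interest balance is now below $35.00, so the flat $35.00 minimum applies from here.
From month 79 a fixed $35.00 at rate r clears $1,722.39 in 78 more payments. Total: 78 + 78 = 156 months.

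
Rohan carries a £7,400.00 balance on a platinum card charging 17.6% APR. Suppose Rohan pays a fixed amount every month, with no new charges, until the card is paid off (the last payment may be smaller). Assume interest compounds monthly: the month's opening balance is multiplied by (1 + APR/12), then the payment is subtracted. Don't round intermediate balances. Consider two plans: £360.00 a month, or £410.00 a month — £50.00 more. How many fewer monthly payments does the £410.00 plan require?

Monthly rate r = 17.6%/12 = 1.46667% = 0.0146667.
At £360.00/mo: n = ⌈−ln(1 − rB₀/P)/ln(1+r)⌉ = 25 payments (last £231.78); total interest = total paid − £7,400.00 = £1,471.78.
At £410.00/mo: 22 payments (last £49.16); total interest £1,259.16.
Payments saved = 25 − 22 = 3.

3 fewer payments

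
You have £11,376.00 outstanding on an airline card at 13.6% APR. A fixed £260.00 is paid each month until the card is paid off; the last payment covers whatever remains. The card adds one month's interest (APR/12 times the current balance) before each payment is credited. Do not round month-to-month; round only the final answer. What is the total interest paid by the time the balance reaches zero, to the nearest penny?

Monthly rate r = 13.6%/12 = 1.13333% = 0.0113333.
Payoff takes n = ⌈−ln(1 − rB₀/P)/ln(1+r)⌉ = ⌈60.777⌉ = 61 payments; the last is £202.34.
Total paid = 60·£260.00 + £202.34 = £15,802.34.
Total interest = total paid − principal = £15,802.34 − £11,376.00 = £4,426.34.

£4,426.34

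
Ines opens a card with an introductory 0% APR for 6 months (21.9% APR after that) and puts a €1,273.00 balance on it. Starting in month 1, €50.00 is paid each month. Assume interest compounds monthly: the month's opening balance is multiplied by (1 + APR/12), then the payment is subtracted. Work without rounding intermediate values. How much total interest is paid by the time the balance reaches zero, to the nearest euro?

Promo months 1–6 at r₀ = 0%/12 = 0; months 7+ at r₁ = 21.9%/12 = 0.01825.
After month 6 (no interest yet): B = €1,273.00 − 6·€50.00 = €973.00.
Then at r₁ with €50.00/mo: n₂ = −ln(1 − r₁·B/P)/ln(1+r₁) ≈ 24.26 → 25 more payments.
Total paid = 30·€50.00 + €13.02 = €1,513.02; interest = €1,513.02 − €1,273.00 = €240.02.

€240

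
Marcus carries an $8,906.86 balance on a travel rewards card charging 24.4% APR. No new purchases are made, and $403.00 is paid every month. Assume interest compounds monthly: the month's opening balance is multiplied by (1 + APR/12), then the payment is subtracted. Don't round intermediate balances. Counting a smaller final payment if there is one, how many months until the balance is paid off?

30 months

Monthly rate r = 24.4%/12 = 2.03333% = 0.0203333.
Recurrence: B ← B·(1+r) − $403.00.
Month 1: interest $181.11; balance after payment $8,684.97.
Month 2: interest $176.59; balance after payment $8,458.56.
Closed form: n = −ln(1 − rB₀/P)/ln(1+r) = −ln(0.55061)/ln(1.02033) ≈ 29.645, so the balance reaches zero during payment 30.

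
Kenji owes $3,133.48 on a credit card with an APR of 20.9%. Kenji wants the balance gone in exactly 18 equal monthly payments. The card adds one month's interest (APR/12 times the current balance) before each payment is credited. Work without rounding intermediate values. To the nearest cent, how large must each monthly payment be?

$204.29

Monthly rate r = 20.9%/12 = 1.74167% = 0.0174167.
Level-payment amortization: P = B₀·r / (1 − (1+r)^(−n)) = 3133.48·0.0174167 / (1 − 1.01742^(−18)).
Denominator 1 − (1+r)^(−18) = 0.267140467.
P = 54.5748 / 0.267140467 ≈ 204.29.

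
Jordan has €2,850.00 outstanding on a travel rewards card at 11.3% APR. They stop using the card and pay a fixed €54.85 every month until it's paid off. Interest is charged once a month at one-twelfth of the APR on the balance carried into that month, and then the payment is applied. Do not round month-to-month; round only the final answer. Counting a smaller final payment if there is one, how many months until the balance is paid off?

Monthly rate r = 11.3%/12 = 0.941667% = 0.00941667.
Recurrence: B ← B·(1+r) − €54.85.
Month 1: interest €26.84; balance after payment €2,821.99.
Month 2: interest €26.57; balance after payment €2,793.71.
Closed form: n = −ln(1 − rB₀/P)/ln(1+r) = −ln(0.51071)/ln(1.00942) ≈ 71.693, so the balance reaches zero during payment 72.

72 months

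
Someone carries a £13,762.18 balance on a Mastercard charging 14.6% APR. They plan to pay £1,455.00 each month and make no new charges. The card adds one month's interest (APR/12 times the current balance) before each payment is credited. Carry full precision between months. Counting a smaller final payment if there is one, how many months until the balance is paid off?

11 months

Monthly rate r = 14.6%/12 = 1.21667% = 0.0121667.
Recurrence: B ← B·(1+r) − £1,455.00.
Month 1: interest £167.44; balance after payment £12,474.62.
Month 2: interest £151.77; balance after payment £11,171.39.
Closed form: n = −ln(1 − rB₀/P)/ln(1+r) = −ln(0.88492)/ln(1.01217) ≈ 10.110, so the balance reaches zero during payment 11.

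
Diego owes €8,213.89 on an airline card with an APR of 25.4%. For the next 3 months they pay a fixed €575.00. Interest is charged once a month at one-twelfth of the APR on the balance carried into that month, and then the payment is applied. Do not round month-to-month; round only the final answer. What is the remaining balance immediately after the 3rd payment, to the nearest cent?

€6,984.82

Monthly rate r = 25.4%/12 = 2.11667% = 0.0211667.
Each month: B ← B·(1+r) − €575.00.
Month 1: interest €173.86; balance after payment €7,812.75.
Month 2: interest €165.37; balance after payment €7,403.12.
Month 3: interest €156.70; balance after payment €6,984.82.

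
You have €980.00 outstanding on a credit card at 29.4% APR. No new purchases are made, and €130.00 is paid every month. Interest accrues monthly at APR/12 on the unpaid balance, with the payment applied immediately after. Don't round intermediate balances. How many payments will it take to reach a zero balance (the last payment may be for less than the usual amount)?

9 payments

Monthly rate r = 29.4%/12 = 2.45% = 0.0245.
Recurrence: B ← B·(1+r) − €130.00.
Month 1: interest €24.01; balance after payment €874.01.
Month 2: interest €21.41; balance after payment €765.42.
Closed form: n = −ln(1 − rB₀/P)/ln(1+r) = −ln(0.81531)/ln(1.0245) ≈ 8.436, so the balance reaches zero during payment 9.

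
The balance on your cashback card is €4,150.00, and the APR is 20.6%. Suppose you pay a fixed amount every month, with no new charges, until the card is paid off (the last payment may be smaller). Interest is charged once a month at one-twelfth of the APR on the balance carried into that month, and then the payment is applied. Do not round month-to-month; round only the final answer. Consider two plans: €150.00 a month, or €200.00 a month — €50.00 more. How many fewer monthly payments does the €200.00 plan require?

12 fewer payments

Monthly rate r = 20.6%/12 = 1.71667% = 0.0171667.
At €150.00/mo: n = ⌈−ln(1 − rB₀/P)/ln(1+r)⌉ = 38 payments (last €127.72); total interest = total paid − €4,150.00 = €1,527.72.
At €200.00/mo: 26 payments (last €174.74); total interest €1,024.74.
Payments saved = 38 − 26 = 12.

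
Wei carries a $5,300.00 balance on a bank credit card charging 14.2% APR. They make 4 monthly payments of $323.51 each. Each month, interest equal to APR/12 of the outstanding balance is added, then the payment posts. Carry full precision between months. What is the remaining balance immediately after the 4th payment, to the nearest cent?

$4,238.16

Monthly rate r = 14.2%/12 = 1.18333% = 0.0118333.
Each month: B ← B·(1+r) − $323.51.
Month 1: interest $62.72; balance after payment $5,039.21.
Month 2: interest $59.63; balance after payment $4,775.33.
Month 3: interest $56.51; balance after payment $4,508.33.
Month 4: interest $53.35; balance after payment $4,238.16.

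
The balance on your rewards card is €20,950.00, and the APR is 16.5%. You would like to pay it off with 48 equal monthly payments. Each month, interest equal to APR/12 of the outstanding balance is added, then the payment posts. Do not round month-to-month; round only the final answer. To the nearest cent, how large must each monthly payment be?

€599.11

Monthly rate r = 16.5%/12 = 1.375% = 0.01375.
Level-payment amortization: P = B₀·r / (1 − (1+r)^(−n)) = 20950.00·0.01375 / (1 − 1.01375^(−48)).
Denominator 1 − (1+r)^(−48) = 0.480819499.
P = 288.062 / 0.480819499 ≈ 599.11.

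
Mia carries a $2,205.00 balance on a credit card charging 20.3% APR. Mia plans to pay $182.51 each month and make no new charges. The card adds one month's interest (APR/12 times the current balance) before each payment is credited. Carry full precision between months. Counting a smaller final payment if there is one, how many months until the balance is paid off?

14 months

Monthly rate r = 20.3%/12 = 1.69167% = 0.0169167.
Recurrence: B ← B·(1+r) − $182.51.
Month 1: interest $37.30; balance after payment $2,059.79.
Month 2: interest $34.84; balance after payment $1,912.13.
Closed form: n = −ln(1 − rB₀/P)/ln(1+r) = −ln(0.79562)/ln(1.01692) ≈ 13.629, so the balance reaches zero during payment 14.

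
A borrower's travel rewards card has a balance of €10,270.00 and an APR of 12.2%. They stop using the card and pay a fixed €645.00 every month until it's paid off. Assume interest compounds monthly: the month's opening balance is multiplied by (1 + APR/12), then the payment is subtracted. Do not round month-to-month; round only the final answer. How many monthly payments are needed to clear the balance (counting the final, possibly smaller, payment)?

Monthly rate r = 12.2%/12 = 1.01667% = 0.0101667.
Recurrence: B ← B·(1+r) − €645.00.
Month 1: interest €104.41; balance after payment €9,729.41.
Month 2: interest €98.92; balance after payment €9,183.33.
Closed form: n = −ln(1 − rB₀/P)/ln(1+r) = −ln(0.83812)/ln(1.01017) ≈ 17.458, so the balance reaches zero during payment 18.

18 payments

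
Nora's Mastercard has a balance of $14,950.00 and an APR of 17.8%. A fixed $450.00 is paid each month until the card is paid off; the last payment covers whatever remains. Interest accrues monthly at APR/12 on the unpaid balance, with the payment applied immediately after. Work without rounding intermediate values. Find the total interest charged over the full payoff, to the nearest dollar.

Monthly rate r = 17.8%/12 = 1.48333% = 0.0148333.
Payoff takes n = ⌈−ln(1 − rB₀/P)/ln(1+r)⌉ = ⌈46.103⌉ = 47 payments; the last is $46.77.
Total paid = 46·$450.00 + $46.77 = $20,746.77.
Total interest = total paid − principal = $20,746.77 − $14,950.00 = $5,796.77.

$5,797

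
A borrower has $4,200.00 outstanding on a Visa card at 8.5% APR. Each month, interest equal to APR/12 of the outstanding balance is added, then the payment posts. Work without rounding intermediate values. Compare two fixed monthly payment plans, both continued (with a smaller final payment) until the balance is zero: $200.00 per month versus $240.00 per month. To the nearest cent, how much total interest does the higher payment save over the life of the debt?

$63.40

Monthly rate r = 8.5%/12 = 0.708333% = 0.00708333.
At $200.00/mo: n = ⌈−ln(1 − rB₀/P)/ln(1+r)⌉ = 23 payments (last $163.47); total interest = total paid − $4,200.00 = $363.47.
At $240.00/mo: 19 payments (last $180.07); total interest $300.07.
Interest saved = $363.47 − $300.07 = $63.40.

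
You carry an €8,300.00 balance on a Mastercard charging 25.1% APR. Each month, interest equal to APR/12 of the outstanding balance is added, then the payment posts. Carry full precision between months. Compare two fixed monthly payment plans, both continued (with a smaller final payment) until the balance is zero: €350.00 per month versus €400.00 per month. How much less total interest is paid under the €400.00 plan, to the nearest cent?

Monthly rate r = 25.1%/12 = 2.09167% = 0.0209167.
At €350.00/mo: n = ⌈−ln(1 − rB₀/P)/ln(1+r)⌉ = 34 payments (last €35.77); total interest = total paid − €8,300.00 = €3,285.77.
At €400.00/mo: 28 payments (last €199.54); total interest €2,699.54.
Interest saved = €3,285.77 − €2,699.54 = €586.23.

€586.23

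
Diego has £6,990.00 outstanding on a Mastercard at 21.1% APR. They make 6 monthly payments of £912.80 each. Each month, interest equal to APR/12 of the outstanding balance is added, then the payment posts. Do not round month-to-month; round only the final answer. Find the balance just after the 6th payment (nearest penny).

Monthly rate r = 21.1%/12 = 1.75833% = 0.0175833.
Each month: B ← B·(1+r) − £912.80.
Month 1: interest £122.91; balance after payment £6,200.11.
Month 2: interest £109.02; balance after payment £5,396.33.
Month 3: interest £94.89; balance after payment £4,578.41.
Month 4: interest £80.50; balance after payment £3,746.12.
Month 5: interest £65.87; balance after payment £2,899.18.
Month 6: interest £50.98; balance after payment £2,037.36.

£2,037.36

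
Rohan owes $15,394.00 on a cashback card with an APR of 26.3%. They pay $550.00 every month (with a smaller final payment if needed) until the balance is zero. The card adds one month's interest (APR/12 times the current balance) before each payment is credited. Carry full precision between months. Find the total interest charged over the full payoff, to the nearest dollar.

Monthly rate r = 26.3%/12 = 2.19167% = 0.0219167.
Payoff takes n = ⌈−ln(1 − rB₀/P)/ln(1+r)⌉ = ⌈43.839⌉ = 44 payments; the last is $462.47.
Total paid = 43·$550.00 + $462.47 = $24,112.47.
Total interest = total paid − principal = $24,112.47 − $15,394.00 = $8,718.47.

$8,718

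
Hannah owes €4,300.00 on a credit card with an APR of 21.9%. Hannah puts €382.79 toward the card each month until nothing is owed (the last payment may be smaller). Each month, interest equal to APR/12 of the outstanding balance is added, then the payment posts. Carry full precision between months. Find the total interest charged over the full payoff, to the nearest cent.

€556.63

Monthly rate r = 21.9%/12 = 1.825% = 0.01825.
Payoff takes n = ⌈−ln(1 − rB₀/P)/ln(1+r)⌉ = ⌈12.685⌉ = 13 payments; the last is €263.15.
Total paid = 12·€382.79 + €263.15 = €4,856.63.
Total interest = total paid − principal = €4,856.63 − €4,300.00 = €556.63.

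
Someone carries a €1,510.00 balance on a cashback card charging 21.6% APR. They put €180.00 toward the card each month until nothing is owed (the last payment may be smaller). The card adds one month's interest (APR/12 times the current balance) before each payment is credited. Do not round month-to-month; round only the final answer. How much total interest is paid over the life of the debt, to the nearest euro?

Monthly rate r = 21.6%/12 = 1.8% = 0.018.
Payoff takes n = ⌈−ln(1 − rB₀/P)/ln(1+r)⌉ = ⌈9.176⌉ = 10 payments; the last is €31.88.
Total paid = 9·€180.00 + €31.88 = €1,651.88.
Total interest = total paid − principal = €1,651.88 − €1,510.00 = €141.88.

€142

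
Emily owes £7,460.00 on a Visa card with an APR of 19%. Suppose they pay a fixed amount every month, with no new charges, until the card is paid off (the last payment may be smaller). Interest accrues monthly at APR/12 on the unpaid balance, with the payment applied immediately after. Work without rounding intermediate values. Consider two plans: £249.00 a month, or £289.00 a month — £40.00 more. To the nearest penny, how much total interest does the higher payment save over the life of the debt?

£527.24

Monthly rate r = 19%/12 = 1.58333% = 0.0158333.
At £249.00/mo: n = ⌈−ln(1 − rB₀/P)/ln(1+r)⌉ = 41 payments (last £234.30); total interest = total paid − £7,460.00 = £2,734.30.
At £289.00/mo: 34 payments (last £130.06); total interest £2,207.06.
Interest saved = £2,734.30 − £2,207.06 = £527.24.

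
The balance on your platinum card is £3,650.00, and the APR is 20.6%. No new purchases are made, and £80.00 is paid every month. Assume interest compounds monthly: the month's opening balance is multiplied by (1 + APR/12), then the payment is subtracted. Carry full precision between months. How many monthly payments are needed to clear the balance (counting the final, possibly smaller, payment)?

Monthly rate r = 20.6%/12 = 1.71667% = 0.0171667.
Recurrence: B ← B·(1+r) − £80.00.
Month 1: interest £62.66; balance after payment £3,632.66.
Month 2: interest £62.36; balance after payment £3,615.02.
Closed form: n = −ln(1 − rB₀/P)/ln(1+r) = −ln(0.21677)/ln(1.01717) ≈ 89.825, so the balance reaches zero during payment 90.

90 months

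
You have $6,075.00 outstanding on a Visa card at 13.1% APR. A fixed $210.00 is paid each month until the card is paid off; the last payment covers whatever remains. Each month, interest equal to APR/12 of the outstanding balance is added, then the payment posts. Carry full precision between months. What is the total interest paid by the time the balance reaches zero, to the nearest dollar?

Monthly rate r = 13.1%/12 = 1.09167% = 0.0109167.
Payoff takes n = ⌈−ln(1 − rB₀/P)/ln(1+r)⌉ = ⌈34.954⌉ = 35 payments; the last is $200.33.
Total paid = 34·$210.00 + $200.33 = $7,340.33.
Total interest = total paid − principal = $7,340.33 − $6,075.00 = $1,265.33.

$1,265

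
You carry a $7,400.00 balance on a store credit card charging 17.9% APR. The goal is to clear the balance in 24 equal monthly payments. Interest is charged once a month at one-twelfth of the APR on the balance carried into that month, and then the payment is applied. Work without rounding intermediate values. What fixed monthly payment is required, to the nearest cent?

Monthly rate r = 17.9%/12 = 1.49167% = 0.0149167.
Level-payment amortization: P = B₀·r / (1 − (1+r)^(−n)) = 7400.00·0.0149167 / (1 − 1.01492^(−24)).
Denominator 1 − (1+r)^(−24) = 0.299076253.
P = 110.383 / 0.299076253 ≈ 369.08.

$369.08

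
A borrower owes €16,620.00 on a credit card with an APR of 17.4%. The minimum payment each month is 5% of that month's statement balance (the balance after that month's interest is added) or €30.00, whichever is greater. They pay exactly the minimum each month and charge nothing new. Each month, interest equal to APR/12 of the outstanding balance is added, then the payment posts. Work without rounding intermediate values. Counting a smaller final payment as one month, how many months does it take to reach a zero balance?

Monthly rate r = 17.4%/12 = 1.45% = 0.0145.
While 5% of the post-interest balance exceeds €30.00, each month B ← (B·(1+r))·(1 − 0.05), i.e. B shrinks by the factor (1+r)·0.95 = 0.96377.
This holds for months 1–91. Entering month 92 the balance is €578.65; 5% of the post-interest balance is now below €30.00, so the flat €30.00 minimum applies from here.
From month 92 a fixed €30.00 at rate r clears €578.65 in 23 more payments. Total: 91 + 23 = 114 months.

114 months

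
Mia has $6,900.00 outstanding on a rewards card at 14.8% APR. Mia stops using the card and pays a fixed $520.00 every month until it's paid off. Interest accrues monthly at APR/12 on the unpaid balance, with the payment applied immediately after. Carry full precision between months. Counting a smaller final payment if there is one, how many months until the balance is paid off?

Monthly rate r = 14.8%/12 = 1.23333% = 0.0123333.
Recurrence: B ← B·(1+r) − $520.00.
Month 1: interest $85.10; balance after payment $6,465.10.
Month 2: interest $79.74; balance after payment $6,024.84.
Closed form: n = −ln(1 − rB₀/P)/ln(1+r) = −ln(0.83635)/ln(1.01233) ≈ 14.579, so the balance reaches zero during payment 15.

15 months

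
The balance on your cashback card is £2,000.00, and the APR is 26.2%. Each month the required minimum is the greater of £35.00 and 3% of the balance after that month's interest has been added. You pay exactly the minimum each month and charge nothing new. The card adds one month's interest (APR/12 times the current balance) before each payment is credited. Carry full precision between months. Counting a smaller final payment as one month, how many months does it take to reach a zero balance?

121 months

Monthly rate r = 26.2%/12 = 2.18333% = 0.0218333.
While 3% of the post-interest balance exceeds £35.00, each month B ← (B·(1+r))·(1 − 0.03), i.e. B shrinks by the factor (1+r)·0.97 = 0.99118.
This holds for months 1–64. Entering month 65 the balance is £1,134.35; 3% of the post-interest balance is now below £35.00, so the flat £35.00 minimum applies from here.
From month 65 a fixed £35.00 at rate r clears £1,134.35 in 57 more payments. Total: 64 + 57 = 121 months.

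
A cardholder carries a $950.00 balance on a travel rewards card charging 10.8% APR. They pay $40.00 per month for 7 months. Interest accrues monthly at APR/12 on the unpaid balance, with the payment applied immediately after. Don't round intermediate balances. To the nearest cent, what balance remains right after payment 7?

Monthly rate r = 10.8%/12 = 0.9% = 0.009.
Each month: B ← B·(1+r) − $40.00.
Month 1: interest $8.55; balance after payment $918.55.
Month 2: interest $8.27; balance after payment $886.82.
Month 3: interest $7.98; balance after payment $854.80.
Month 4: interest $7.69; balance after payment $822.49.
Month 5: interest $7.40; balance after payment $789.89.
Month 6: interest $7.11; balance after payment $757.00.
Month 7: interest $6.81; balance after payment $723.82.

$723.82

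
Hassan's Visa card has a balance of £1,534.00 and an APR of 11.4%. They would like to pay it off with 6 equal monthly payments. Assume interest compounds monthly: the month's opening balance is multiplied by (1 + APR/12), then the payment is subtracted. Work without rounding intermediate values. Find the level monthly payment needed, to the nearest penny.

£264.23

Monthly rate r = 11.4%/12 = 0.95% = 0.0095.
Level-payment amortization: P = B₀·r / (1 − (1+r)^(−n)) = 1534.00·0.0095 / (1 − 1.0095^(−6)).
Denominator 1 − (1+r)^(−6) = 0.0551517559.
P = 14.573 / 0.0551517559 ≈ 264.23.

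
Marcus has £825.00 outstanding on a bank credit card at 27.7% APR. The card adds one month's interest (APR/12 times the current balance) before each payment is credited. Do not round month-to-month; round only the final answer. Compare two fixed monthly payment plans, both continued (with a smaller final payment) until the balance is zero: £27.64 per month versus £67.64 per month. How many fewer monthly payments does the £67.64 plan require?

37 fewer payments

Monthly rate r = 27.7%/12 = 2.30833% = 0.0230833.
At £27.64/mo: n = ⌈−ln(1 − rB₀/P)/ln(1+r)⌉ = 52 payments (last £4.98); total interest = total paid − £825.00 = £589.62.
At £67.64/mo: 15 payments (last £33.27); total interest £155.23.
Payments saved = 52 − 15 = 37.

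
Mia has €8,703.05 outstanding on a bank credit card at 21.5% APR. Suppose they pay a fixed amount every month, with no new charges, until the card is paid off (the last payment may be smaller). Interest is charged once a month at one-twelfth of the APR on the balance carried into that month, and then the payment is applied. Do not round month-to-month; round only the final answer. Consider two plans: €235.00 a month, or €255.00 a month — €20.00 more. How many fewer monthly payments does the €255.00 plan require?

Monthly rate r = 21.5%/12 = 1.79167% = 0.0179167.
At €235.00/mo: n = ⌈−ln(1 − rB₀/P)/ln(1+r)⌉ = 62 payments (last €79.95); total interest = total paid − €8,703.05 = €5,711.90.
At €255.00/mo: 54 payments (last €61.53); total interest €4,873.48.
Payments saved = 62 − 54 = 8.

8 fewer payments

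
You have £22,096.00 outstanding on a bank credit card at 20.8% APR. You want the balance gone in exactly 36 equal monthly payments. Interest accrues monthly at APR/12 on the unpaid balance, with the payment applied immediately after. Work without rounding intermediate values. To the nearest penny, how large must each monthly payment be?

Monthly rate r = 20.8%/12 = 1.73333% = 0.0173333.
Level-payment amortization: P = B₀·r / (1 − (1+r)^(−n)) = 22096.00·0.0173333 / (1 − 1.01733^(−36)).
Denominator 1 − (1+r)^(−36) = 0.461330835.
P = 382.997 / 0.461330835 ≈ 830.20.

£830.20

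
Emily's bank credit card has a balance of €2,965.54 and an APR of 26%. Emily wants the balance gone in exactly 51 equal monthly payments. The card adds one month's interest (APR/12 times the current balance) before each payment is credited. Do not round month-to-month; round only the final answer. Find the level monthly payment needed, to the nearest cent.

Monthly rate r = 26%/12 = 2.16667% = 0.0216667.
Level-payment amortization: P = B₀·r / (1 − (1+r)^(−n)) = 2965.54·0.0216667 / (1 − 1.02167^(−51)).
Denominator 1 − (1+r)^(−51) = 0.66485745.
P = 64.2534 / 0.66485745 ≈ 96.64.

€96.64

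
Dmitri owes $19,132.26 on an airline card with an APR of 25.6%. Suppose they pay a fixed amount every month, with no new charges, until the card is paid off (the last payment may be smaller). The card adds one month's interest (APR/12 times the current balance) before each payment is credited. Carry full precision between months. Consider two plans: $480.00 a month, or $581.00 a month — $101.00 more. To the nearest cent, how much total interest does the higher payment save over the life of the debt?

Monthly rate r = 25.6%/12 = 2.13333% = 0.0213333.
At $480.00/mo: n = ⌈−ln(1 − rB₀/P)/ln(1+r)⌉ = 90 payments (last $468.00); total interest = total paid − $19,132.26 = $24,055.74.
At $581.00/mo: 58 payments (last $253.18); total interest $14,237.92.
Interest saved = $24,055.74 − $14,237.92 = $9,817.82.

$9,817.82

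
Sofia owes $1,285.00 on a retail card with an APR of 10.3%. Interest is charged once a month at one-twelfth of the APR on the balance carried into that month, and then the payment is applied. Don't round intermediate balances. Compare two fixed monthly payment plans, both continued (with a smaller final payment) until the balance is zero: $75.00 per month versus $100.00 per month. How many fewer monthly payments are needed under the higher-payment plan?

Monthly rate r = 10.3%/12 = 0.858333% = 0.00858333.
At $75.00/mo: n = ⌈−ln(1 − rB₀/P)/ln(1+r)⌉ = 19 payments (last $45.94); total interest = total paid − $1,285.00 = $110.94.
At $100.00/mo: 14 payments (last $67.48); total interest $82.48.
Payments saved = 19 − 14 = 5.

5 fewer payments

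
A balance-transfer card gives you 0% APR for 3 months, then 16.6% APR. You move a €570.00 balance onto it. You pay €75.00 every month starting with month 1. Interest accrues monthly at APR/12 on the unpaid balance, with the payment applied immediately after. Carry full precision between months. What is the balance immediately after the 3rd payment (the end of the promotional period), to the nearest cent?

€345.00

Promo months 1–3 at r₀ = 0%/12 = 0; months 4+ at r₁ = 16.6%/12 = 0.0138333.
After month 3 (no interest yet): B = €570.00 − 3·€75.00 = €345.00.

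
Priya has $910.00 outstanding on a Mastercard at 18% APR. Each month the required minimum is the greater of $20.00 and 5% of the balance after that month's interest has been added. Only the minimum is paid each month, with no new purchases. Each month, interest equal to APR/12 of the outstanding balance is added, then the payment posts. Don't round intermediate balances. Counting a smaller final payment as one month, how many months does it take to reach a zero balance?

47 months

Monthly rate r = 18%/12 = 1.5% = 0.015.
While 5% of the post-interest balance exceeds $20.00, each month B ← (B·(1+r))·(1 − 0.05), i.e. B shrinks by the factor (1+r)·0.95 = 0.96425.
This holds for months 1–23. Entering month 24 the balance is $393.92; 5% of the post-interest balance is now below $20.00, so the flat $20.00 minimum applies from here.
From month 24 a fixed $20.00 at rate r clears $393.92 in 24 more payments. Total: 23 + 24 = 47 months.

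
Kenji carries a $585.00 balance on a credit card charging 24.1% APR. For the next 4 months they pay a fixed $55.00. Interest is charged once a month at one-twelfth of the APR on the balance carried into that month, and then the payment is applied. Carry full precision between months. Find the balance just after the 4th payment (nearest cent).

$406.71

Monthly rate r = 24.1%/12 = 2.00833% = 0.0200833.
Each month: B ← B·(1+r) − $55.00.
Month 1: interest $11.75; balance after payment $541.75.
Month 2: interest $10.88; balance after payment $497.63.
Month 3: interest $9.99; balance after payment $452.62.
Month 4: interest $9.09; balance after payment $406.71.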